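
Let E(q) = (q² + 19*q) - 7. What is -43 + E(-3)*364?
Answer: -20063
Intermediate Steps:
E(q) = -7 + q² + 19*q
-43 + E(-3)*364 = -43 + (-7 + (-3)² + 19*(-3))*364 = -43 + (-7 + 9 - 57)*364 = -43 - 55*364 = -43 - 20020 = -20063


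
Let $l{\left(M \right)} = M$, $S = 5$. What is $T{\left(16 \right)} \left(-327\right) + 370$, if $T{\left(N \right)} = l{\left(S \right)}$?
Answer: $-1265$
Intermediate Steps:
$T{\left(N \right)} = 5$
$T{\left(16 \right)} \left(-327\right) + 370 = 5 \left(-327\right) + 370 = -1635 + 370 = -1265$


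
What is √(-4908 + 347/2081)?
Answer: I*√21253671281/2081 ≈ 70.056*I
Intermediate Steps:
√(-4908 + 347/2081) = √(-10213201/2081) = I*√21253671281/2081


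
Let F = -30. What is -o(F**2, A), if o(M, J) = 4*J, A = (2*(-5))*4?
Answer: 160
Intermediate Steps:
A = -40 (A = -10*4 = -40)
-o(F**2, A) = -4*(-40) = -1*(-160) = 160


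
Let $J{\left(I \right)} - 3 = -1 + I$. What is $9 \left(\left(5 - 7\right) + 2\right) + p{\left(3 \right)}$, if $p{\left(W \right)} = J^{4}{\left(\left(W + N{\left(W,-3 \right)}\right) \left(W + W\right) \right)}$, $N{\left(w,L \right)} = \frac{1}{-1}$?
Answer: $38416$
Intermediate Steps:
$N{\left(w,L \right)} = -1$
$J{\left(I \right)} = 2 + I$ ($J{\left(I \right)} = 3 + \left(-1 + I\right) = 2 + I$)
$p{\left(W \right)} = \left(2 + 2 W \left(-1 + W\right)\right)^{4}$ ($p{\left(W \right)} = \left(2 + \left(W - 1\right) \left(W + W\right)\right)^{4} = \left(2 + \left(-1 + W\right) 2 W\right)^{4} = \left(2 + 2 W \left(-1 + W\right)\right)^{4}$)
$9 \left(\left(5 - 7\right) + 2\right) + p{\left(3 \right)} = 9 \left(\left(5 - 7\right) + 2\right) + 16 \left(1 + 3 \left(-1 + 3\right)\right)^{4} = 9 \left(\left(5 - 7\right) + 2\right) + 16 \left(1 + 3 \cdot 2\right)^{4} = 9 \left(-2 + 2\right) + 16 \left(1 + 6\right)^{4} = 9 \cdot 0 + 16 \cdot 7^{4} = 0 + 16 \cdot 2401 = 0 + 38416 = 38416$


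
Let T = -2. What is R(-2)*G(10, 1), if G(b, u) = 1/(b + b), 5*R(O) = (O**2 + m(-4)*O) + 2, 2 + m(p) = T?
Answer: 7/50 ≈ 0.14000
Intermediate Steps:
m(p) = -4 (m(p) = -2 - 2 = -4)
R(O) = 2/5 - 4*O/5 + O**2/5 (R(O) = ((O**2 - 4*O) + 2)/5 = (2 + O**2 - 4*O)/5 = 2/5 - 4*O/5 + O**2/5)
G(b, u) = 1/(2*b)
R(-2)*G(10, 1) = (2/5 - 4/5*(-2) + (1/5)*(-2)**2)*((1/2)/10) = (2/5 + 8/5 + (1/5)*4)*((1/2)*(1/10)) = (2/5 + 8/5 + 4/5)*(1/20) = (14/5)*(1/20) = 7/50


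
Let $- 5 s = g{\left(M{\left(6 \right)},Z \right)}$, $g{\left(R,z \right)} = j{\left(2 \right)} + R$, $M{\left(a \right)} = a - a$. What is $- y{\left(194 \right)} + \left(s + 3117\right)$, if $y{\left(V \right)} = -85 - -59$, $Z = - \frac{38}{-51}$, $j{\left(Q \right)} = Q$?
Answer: $\frac{15713}{5} \approx 3142.6$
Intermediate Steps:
$Z = \frac{38}{51}$ ($Z = \left(-38\right) \left(- \frac{1}{51}\right) = \frac{38}{51} \approx 0.7451$)
$M{\left(a \right)} = 0$
$y{\left(V \right)} = -26$ ($y{\left(V \right)} = -85 + 59 = -26$)
$g{\left(R,z \right)} = 2 + R$
$s = - \frac{2}{5}$ ($s = - \frac{2 + 0}{5} = \left(- \frac{1}{5}\right) 2 = - \frac{2}{5} \approx -0.4$)
$- y{\left(194 \right)} + \left(s + 3117\right) = \left(-1\right) \left(-26\right) + \left(- \frac{2}{5} + 3117\right) = 26 + \frac{15583}{5} = \frac{15713}{5}$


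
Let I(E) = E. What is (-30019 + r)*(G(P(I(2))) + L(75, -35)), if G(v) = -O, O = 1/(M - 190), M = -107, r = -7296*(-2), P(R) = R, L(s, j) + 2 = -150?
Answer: 696421061/297 ≈ 2.3449e+6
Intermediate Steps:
L(s, j) = -152 (L(s, j) = -2 - 150 = -152)
r = 14592
O = -1/297 (O = 1/(-107 - 190) = 1/(-297) = -1/297 ≈ -0.0033670)
G(v) = 1/297 (G(v) = -1*(-1/297) = 1/297)
(-30019 + r)*(G(P(I(2))) + L(75, -35)) = (-30019 + 14592)*(1/297 - 152) = -15427*(-45143/297) = 696421061/297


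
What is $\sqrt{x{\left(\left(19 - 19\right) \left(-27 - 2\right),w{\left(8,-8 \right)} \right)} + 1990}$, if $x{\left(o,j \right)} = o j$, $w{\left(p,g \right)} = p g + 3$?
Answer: $\sqrt{1990} \approx 44.609$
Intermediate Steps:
$w{\left(p,g \right)} = 3 + g p$ ($w{\left(p,g \right)} = g p + 3 = 3 + g p$)
$x{\left(o,j \right)} = j o$
$\sqrt{x{\left(\left(19 - 19\right) \left(-27 - 2\right),w{\left(8,-8 \right)} \right)} + 1990} = \sqrt{\left(3 - 64\right) \left(19 - 19\right) \left(-27 - 2\right) + 1990} = \sqrt{\left(3 - 64\right) 0 \left(-29\right) + 1990} = \sqrt{\left(-61\right) 0 + 1990} = \sqrt{0 + 1990} = \sqrt{1990}$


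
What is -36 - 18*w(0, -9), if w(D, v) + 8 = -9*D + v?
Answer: 270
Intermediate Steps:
w(D, v) = -8 + v - 9*D (w(D, v) = -8 + (-9*D + v) = -8 + (v - 9*D) = -8 + v - 9*D)
-36 - 18*w(0, -9) = -36 - 18*(-8 - 9 - 9*0) = -36 - 18*(-8 - 9 + 0) = -36 - 18*(-17) = -36 + 306 = 270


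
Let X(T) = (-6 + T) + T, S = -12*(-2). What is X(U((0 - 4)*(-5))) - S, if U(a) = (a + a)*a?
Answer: 1570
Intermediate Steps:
U(a) = 2*a² (U(a) = (2*a)*a = 2*a²)
S = 24
X(T) = -6 + 2*T
X(U((0 - 4)*(-5))) - S = (-6 + 2*(2*((0 - 4)*(-5))²)) - 1*24 = (-6 + 2*(2*(-4*(-5))²)) - 24 = (-6 + 2*(2*20²)) - 24 = (-6 + 2*(2*400)) - 24 = (-6 + 2*800) - 24 = (-6 + 1600) - 24 = 1594 - 24 = 1570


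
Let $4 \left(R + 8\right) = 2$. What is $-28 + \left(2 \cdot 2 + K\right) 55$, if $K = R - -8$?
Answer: $\frac{439}{2} \approx 219.5$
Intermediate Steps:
$R = - \frac{15}{2}$ ($R = -8 + \frac{1}{4} \cdot 2 = -8 + \frac{1}{2} = - \frac{15}{2} \approx -7.5$)
$K = \frac{1}{2}$ ($K = - \frac{15}{2} - -8 = - \frac{15}{2} + 8 = \frac{1}{2} \approx 0.5$)
$-28 + \left(2 \cdot 2 + K\right) 55 = -28 + \left(2 \cdot 2 + \frac{1}{2}\right) 55 = -28 + \left(4 + \frac{1}{2}\right) 55 = -28 + \frac{9}{2} \cdot 55 = -28 + \frac{495}{2} = \frac{439}{2}$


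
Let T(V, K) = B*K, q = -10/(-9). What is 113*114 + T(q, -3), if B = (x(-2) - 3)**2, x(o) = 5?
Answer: 12870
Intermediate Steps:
q = 10/9 (q = -10*(-1/9) = 10/9 ≈ 1.1111)
B = 4 (B = (5 - 3)**2 = 2**2 = 4)
T(V, K) = 4*K
113*114 + T(q, -3) = 113*114 + 4*(-3) = 12882 - 12 = 12870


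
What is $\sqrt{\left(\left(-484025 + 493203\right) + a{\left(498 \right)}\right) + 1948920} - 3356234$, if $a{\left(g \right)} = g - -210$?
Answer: $-3356234 + \sqrt{1958806} \approx -3.3548 \cdot 10^{6}$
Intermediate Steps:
$a{\left(g \right)} = 210 + g$ ($a{\left(g \right)} = g + 210 = 210 + g$)
$\sqrt{\left(\left(-484025 + 493203\right) + a{\left(498 \right)}\right) + 1948920} - 3356234 = \sqrt{\left(\left(-484025 + 493203\right) + \left(210 + 498\right)\right) + 1948920} - 3356234 = \sqrt{\left(9178 + 708\right) + 1948920} - 3356234 = \sqrt{9886 + 1948920} - 3356234 = \sqrt{1958806} - 3356234 = -3356234 + \sqrt{1958806}$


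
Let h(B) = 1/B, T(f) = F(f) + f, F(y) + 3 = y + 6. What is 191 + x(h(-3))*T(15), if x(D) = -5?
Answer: 26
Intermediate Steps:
F(y) = 3 + y (F(y) = -3 + (y + 6) = -3 + (6 + y) = 3 + y)
T(f) = 3 + 2*f (T(f) = (3 + f) + f = 3 + 2*f)
191 + x(h(-3))*T(15) = 191 - 5*(3 + 2*15) = 191 - 5*(3 + 30) = 191 - 5*33 = 191 - 165 = 26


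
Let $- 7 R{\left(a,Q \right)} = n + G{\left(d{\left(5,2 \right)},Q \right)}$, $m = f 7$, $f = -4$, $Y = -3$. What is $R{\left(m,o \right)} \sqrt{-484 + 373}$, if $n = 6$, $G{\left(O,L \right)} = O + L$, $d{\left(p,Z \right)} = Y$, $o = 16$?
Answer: $- \frac{19 i \sqrt{111}}{7} \approx - 28.597 i$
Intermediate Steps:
$d{\left(p,Z \right)} = -3$
$G{\left(O,L \right)} = L + O$
$m = -28$ ($m = \left(-4\right) 7 = -28$)
$R{\left(a,Q \right)} = - \frac{3}{7} - \frac{Q}{7}$ ($R{\left(a,Q \right)} = - \frac{6 + \left(Q - 3\right)}{7} = - \frac{6 + \left(-3 + Q\right)}{7} = - \frac{3 + Q}{7} = - \frac{3}{7} - \frac{Q}{7}$)
$R{\left(m,o \right)} \sqrt{-484 + 373} = \left(- \frac{3}{7} - \frac{16}{7}\right) \sqrt{-484 + 373} = \left(- \frac{3}{7} - \frac{16}{7}\right) \sqrt{-111} = - \frac{19 i \sqrt{111}}{7}$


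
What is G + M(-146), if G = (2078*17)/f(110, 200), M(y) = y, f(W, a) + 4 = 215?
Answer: 4520/211 ≈ 21.422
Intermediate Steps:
f(W, a) = 211 (f(W, a) = -4 + 215 = 211)
G = 35326/211 (G = (2078*17)/211 = 35326*(1/211) = 35326/211 ≈ 167.42)
G + M(-146) = 35326/211 - 146 = 4520/211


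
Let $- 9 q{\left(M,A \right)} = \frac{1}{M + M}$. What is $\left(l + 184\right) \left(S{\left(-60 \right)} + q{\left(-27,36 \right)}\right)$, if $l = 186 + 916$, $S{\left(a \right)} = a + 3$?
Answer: $- \frac{17811743}{243} \approx -73299.0$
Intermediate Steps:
$S{\left(a \right)} = 3 + a$
$q{\left(M,A \right)} = - \frac{1}{18 M}$ ($q{\left(M,A \right)} = - \frac{1}{9 \left(M + M\right)} = - \frac{1}{9 \cdot 2 M} = - \frac{\frac{1}{2} \frac{1}{M}}{9} = - \frac{1}{18 M}$)
$l = 1102$
$\left(l + 184\right) \left(S{\left(-60 \right)} + q{\left(-27,36 \right)}\right) = \left(1102 + 184\right) \left(\left(3 - 60\right) - \frac{1}{18 \left(-27\right)}\right) = 1286 \left(-57 - - \frac{1}{486}\right) = 1286 \left(-57 + \frac{1}{486}\right) = 1286 \left(- \frac{27701}{486}\right) = - \frac{17811743}{243}$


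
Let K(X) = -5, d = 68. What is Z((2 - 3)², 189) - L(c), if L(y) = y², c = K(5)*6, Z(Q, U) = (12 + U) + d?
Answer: -631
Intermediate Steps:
Z(Q, U) = 80 + U (Z(Q, U) = (12 + U) + 68 = 80 + U)
c = -30 (c = -5*6 = -30)
Z((2 - 3)², 189) - L(c) = (80 + 189) - 1*(-30)² = 269 - 1*900 = 269 - 900 = -631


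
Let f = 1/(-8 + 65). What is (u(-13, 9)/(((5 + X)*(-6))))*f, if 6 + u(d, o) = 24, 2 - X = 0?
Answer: -1/133 ≈ -0.0075188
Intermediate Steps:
X = 2 (X = 2 - 1*0 = 2 + 0 = 2)
u(d, o) = 18 (u(d, o) = -6 + 24 = 18)
f = 1/57 ≈ 0.017544
(u(-13, 9)/(((5 + X)*(-6))))*f = (18/(((5 + 2)*(-6))))*(1/57) = (18/((7*(-6))))*(1/57) = (18/(-42))*(1/57) = (18*(-1/42))*(1/57) = -3/7*1/57 = -1/133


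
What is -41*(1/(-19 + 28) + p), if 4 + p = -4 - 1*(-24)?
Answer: -5945/9 ≈ -660.56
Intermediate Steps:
p = 16 (p = -4 + (-4 - 1*(-24)) = -4 + (-4 + 24) = -4 + 20 = 16)
-41*(1/(-19 + 28) + p) = -41*(1/(-19 + 28) + 16) = -41*(1/9 + 16) = -41*145/9 = -5945/9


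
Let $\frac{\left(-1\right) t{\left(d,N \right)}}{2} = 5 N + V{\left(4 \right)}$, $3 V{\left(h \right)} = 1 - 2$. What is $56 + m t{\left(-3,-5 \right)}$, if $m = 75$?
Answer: $3856$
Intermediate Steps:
$V{\left(h \right)} = - \frac{1}{3}$ ($V{\left(h \right)} = \frac{1 - 2}{3} = \frac{1}{3} \left(-1\right) = - \frac{1}{3}$)
$t{\left(d,N \right)} = \frac{2}{3} - 10 N$ ($t{\left(d,N \right)} = - 2 \left(5 N - \frac{1}{3}\right) = - 2 \left(- \frac{1}{3} + 5 N\right) = \frac{2}{3} - 10 N$)
$56 + m t{\left(-3,-5 \right)} = 56 + 75 \left(\frac{2}{3} - -50\right) = 56 + 75 \left(\frac{2}{3} + 50\right) = 56 + 75 \cdot \frac{152}{3} = 56 + 3800 = 3856$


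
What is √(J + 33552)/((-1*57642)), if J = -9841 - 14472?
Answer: -√9239/57642 ≈ -0.0016675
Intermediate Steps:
J = -24313
√(J + 33552)/((-1*57642)) = √(-24313 + 33552)/((-1*57642)) = √9239/(-57642) = √9239*(-1/57642) = -√9239/57642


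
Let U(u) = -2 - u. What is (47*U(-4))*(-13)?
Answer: -1222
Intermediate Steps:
(47*U(-4))*(-13) = (47*(-2 - 1*(-4)))*(-13) = (47*(-2 + 4))*(-13) = (47*2)*(-13) = 94*(-13) = -1222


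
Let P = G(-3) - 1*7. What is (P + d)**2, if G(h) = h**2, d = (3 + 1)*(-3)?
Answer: 100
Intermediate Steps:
d = -12 (d = 4*(-3) = -12)
P = 2 (P = (-3)**2 - 1*7 = 9 - 7 = 2)
(P + d)**2 = (2 - 12)**2 = (-10)**2 = 100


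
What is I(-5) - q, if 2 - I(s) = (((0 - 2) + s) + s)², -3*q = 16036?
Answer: 15610/3 ≈ 5203.3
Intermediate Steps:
q = -16036/3 (q = -⅓*16036 = -16036/3 ≈ -5345.3)
I(s) = 2 - (-2 + 2*s)² (I(s) = 2 - (((0 - 2) + s) + s)² = 2 - ((-2 + s) + s)² = 2 - (-2 + 2*s)²)
I(-5) - q = (2 - 4*(-1 - 5)²) - 1*(-16036/3) = (2 - 4*(-6)²) + 16036/3 = (2 - 4*36) + 16036/3 = (2 - 144) + 16036/3 = -142 + 16036/3 = 15610/3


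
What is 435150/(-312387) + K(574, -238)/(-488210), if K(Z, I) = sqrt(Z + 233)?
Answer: -145050/104129 - sqrt(807)/488210 ≈ -1.3930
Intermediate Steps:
K(Z, I) = sqrt(233 + Z)
435150/(-312387) + K(574, -238)/(-488210) = 435150/(-312387) + sqrt(233 + 574)/(-488210) = 435150*(-1/312387) + sqrt(807)*(-1/488210) = -145050/104129 - sqrt(807)/488210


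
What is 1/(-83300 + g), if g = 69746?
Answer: -1/13554 ≈ -7.3779e-5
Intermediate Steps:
1/(-83300 + g) = 1/(-83300 + 69746) = 1/(-13554) = -1/13554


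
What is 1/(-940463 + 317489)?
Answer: -1/622974 ≈ -1.6052e-6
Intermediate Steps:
1/(-940463 + 317489) = 1/(-622974) = -1/622974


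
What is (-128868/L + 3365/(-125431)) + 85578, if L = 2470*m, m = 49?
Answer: 649567840496741/7590456965 ≈ 85577.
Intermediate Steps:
L = 121030 (L = 2470*49 = 121030)
(-128868/L + 3365/(-125431)) + 85578 = (-128868/121030 + 3365/(-125431)) + 85578 = (-128868*1/121030 + 3365*(-1/125431)) + 85578 = (-64434/60515 - 3365/125431) + 85578 = -8285654029/7590456965 + 85578 = 649567840496741/7590456965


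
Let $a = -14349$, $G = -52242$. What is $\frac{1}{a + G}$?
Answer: $- \frac{1}{66591} \approx -1.5017 \cdot 10^{-5}$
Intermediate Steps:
$\frac{1}{a + G} = \frac{1}{-14349 - 52242} = \frac{1}{-66591} = - \frac{1}{66591}$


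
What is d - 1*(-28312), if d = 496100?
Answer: 524412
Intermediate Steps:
d - 1*(-28312) = 496100 - 1*(-28312) = 496100 + 28312 = 524412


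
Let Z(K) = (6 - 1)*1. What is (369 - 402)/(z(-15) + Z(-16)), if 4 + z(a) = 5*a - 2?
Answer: 33/76 ≈ 0.43421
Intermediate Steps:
z(a) = -6 + 5*a (z(a) = -4 + (5*a - 2) = -4 + (-2 + 5*a) = -6 + 5*a)
Z(K) = 5 (Z(K) = 5*1 = 5)
(369 - 402)/(z(-15) + Z(-16)) = (369 - 402)/((-6 + 5*(-15)) + 5) = -33/((-6 - 75) + 5) = -33/(-81 + 5) = -33/(-76) = -33*(-1/76) = 33/76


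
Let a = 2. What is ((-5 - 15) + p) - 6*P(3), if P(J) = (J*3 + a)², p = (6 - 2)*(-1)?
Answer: -750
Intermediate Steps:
p = -4 (p = 4*(-1) = -4)
P(J) = (2 + 3*J)² (P(J) = (J*3 + 2)² = (3*J + 2)² = (2 + 3*J)²)
((-5 - 15) + p) - 6*P(3) = ((-5 - 15) - 4) - 6*(2 + 3*3)² = (-20 - 4) - 6*(2 + 9)² = -24 - 6*11² = -24 - 6*121 = -24 - 726 = -750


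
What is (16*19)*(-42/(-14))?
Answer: 912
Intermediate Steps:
(16*19)*(-42/(-14)) = 304*(-42*(-1/14)) = 304*3 = 912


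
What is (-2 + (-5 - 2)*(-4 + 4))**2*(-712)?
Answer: -2848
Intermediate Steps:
(-2 + (-5 - 2)*(-4 + 4))**2*(-712) = (-2 - 7*0)**2*(-712) = (-2 + 0)**2*(-712) = (-2)**2*(-712) = 4*(-712) = -2848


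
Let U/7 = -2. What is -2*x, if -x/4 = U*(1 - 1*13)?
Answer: 1344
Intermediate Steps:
U = -14 (U = 7*(-2) = -14)
x = -672 (x = -(-56)*(1 - 1*13) = -(-56)*(1 - 13) = -(-56)*(-12) = -4*168 = -672)
-2*x = -2*(-672) = 1344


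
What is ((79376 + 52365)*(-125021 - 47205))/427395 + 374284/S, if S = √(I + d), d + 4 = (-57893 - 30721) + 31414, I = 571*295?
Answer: -22689225466/427395 + 374284*√111241/111241 ≈ -51965.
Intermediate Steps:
I = 168445
d = -57204 (d = -4 + ((-57893 - 30721) + 31414) = -4 + (-88614 + 31414) = -4 - 57200 = -57204)
S = √111241 (S = √(168445 - 57204) = √111241 ≈ 333.53)
((79376 + 52365)*(-125021 - 47205))/427395 + 374284/S = ((79376 + 52365)*(-125021 - 47205))/427395 + 374284/(√111241) = (131741*(-172226))*(1/427395) + 374284*(√111241/111241) = -22689225466*1/427395 + 374284*√111241/111241 = -22689225466/427395 + 374284*√111241/111241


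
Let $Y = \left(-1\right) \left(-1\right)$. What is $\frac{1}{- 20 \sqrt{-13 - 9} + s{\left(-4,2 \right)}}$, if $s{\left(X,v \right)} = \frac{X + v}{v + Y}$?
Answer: $- \frac{3}{39602} + \frac{45 i \sqrt{22}}{19801} \approx -7.5754 \cdot 10^{-5} + 0.01066 i$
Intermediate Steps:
$Y = 1$
$s{\left(X,v \right)} = \frac{X + v}{1 + v}$ ($s{\left(X,v \right)} = \frac{X + v}{v + 1} = \frac{X + v}{1 + v}$)
$\frac{1}{- 20 \sqrt{-13 - 9} + s{\left(-4,2 \right)}} = \frac{1}{- 20 \sqrt{-13 - 9} + \frac{-4 + 2}{1 + 2}} = \frac{1}{- 20 \sqrt{-22} + \frac{1}{3} \left(-2\right)} = \frac{1}{- 20 i \sqrt{22} + \frac{1}{3} \left(-2\right)} = \frac{1}{- 20 i \sqrt{22} - \frac{2}{3}} = \frac{1}{- \frac{2}{3} - 20 i \sqrt{22}}$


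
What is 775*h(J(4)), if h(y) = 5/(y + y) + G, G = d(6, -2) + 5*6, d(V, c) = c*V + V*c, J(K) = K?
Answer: 41075/8 ≈ 5134.4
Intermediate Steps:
d(V, c) = 2*V*c (d(V, c) = V*c + V*c = 2*V*c)
G = 6 (G = 2*6*(-2) + 5*6 = -24 + 30 = 6)
h(y) = 6 + 5/(2*y) (h(y) = 5/(y + y) + 6 = 5/(2*y) + 6 = 6 + 5/(2*y))
775*h(J(4)) = 775*(6 + (5/2)/4) = 775*(6 + (5/2)*(1/4)) = 775*(6 + 5/8) = 775*(53/8) = 41075/8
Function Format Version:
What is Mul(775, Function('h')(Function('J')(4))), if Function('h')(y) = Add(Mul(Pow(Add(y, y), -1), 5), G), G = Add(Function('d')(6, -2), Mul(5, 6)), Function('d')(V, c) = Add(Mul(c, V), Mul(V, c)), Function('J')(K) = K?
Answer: Rational(41075, 8) ≈ 5134.4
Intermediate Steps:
Function('d')(V, c) = Mul(2, V, c) (Function('d')(V, c) = Add(Mul(V, c), Mul(V, c)) = Mul(2, V, c))
G = 6 (G = Add(Mul(2, 6, -2), Mul(5, 6)) = Add(-24, 30) = 6)
Function('h')(y) = Add(6, Mul(Rational(5, 2), Pow(y, -1))) (Function('h')(y) = Add(Mul(Pow(Add(y, y), -1), 5), 6) = Add(Mul(Pow(Mul(2, y), -1), 5), 6) = Add(Mul(Mul(Rational(1, 2), Pow(y, -1)), 5), 6) = Add(Mul(Rational(5, 2), Pow(y, -1)), 6) = Add(6, Mul(Rational(5, 2), Pow(y, -1))))
Mul(775, Function('h')(Function('J')(4))) = Mul(775, Add(6, Mul(Rational(5, 2), Pow(4, -1)))) = Mul(775, Add(6, Mul(Rational(5, 2), Rational(1, 4)))) = Mul(775, Add(6, Rational(5, 8))) = Mul(775, Rational(53, 8)) = Rational(41075, 8)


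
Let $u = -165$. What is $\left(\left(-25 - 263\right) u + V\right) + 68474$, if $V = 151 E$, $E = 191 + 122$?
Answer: $163257$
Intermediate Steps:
$E = 313$
$V = 47263$ ($V = 151 \cdot 313 = 47263$)
$\left(\left(-25 - 263\right) u + V\right) + 68474 = \left(\left(-25 - 263\right) \left(-165\right) + 47263\right) + 68474 = \left(\left(-288\right) \left(-165\right) + 47263\right) + 68474 = \left(47520 + 47263\right) + 68474 = 94783 + 68474 = 163257$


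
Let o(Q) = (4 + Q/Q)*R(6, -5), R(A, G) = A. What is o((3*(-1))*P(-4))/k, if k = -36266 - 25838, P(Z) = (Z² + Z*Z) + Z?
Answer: -15/31052 ≈ -0.00048306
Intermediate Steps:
P(Z) = Z + 2*Z² (P(Z) = (Z² + Z²) + Z = 2*Z² + Z = Z + 2*Z²)
o(Q) = 30 (o(Q) = (4 + Q/Q)*6 = (4 + 1)*6 = 5*6 = 30)
k = -62104
o((3*(-1))*P(-4))/k = 30/(-62104) = 30*(-1/62104) = -15/31052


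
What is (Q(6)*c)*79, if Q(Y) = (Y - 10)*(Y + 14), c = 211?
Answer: -1333520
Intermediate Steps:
Q(Y) = (-10 + Y)*(14 + Y)
(Q(6)*c)*79 = ((-140 + 6² + 4*6)*211)*79 = ((-140 + 36 + 24)*211)*79 = -80*211*79 = -16880*79 = -1333520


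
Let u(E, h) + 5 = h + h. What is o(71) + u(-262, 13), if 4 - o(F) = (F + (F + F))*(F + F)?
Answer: -30221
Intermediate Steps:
u(E, h) = -5 + 2*h (u(E, h) = -5 + (h + h) = -5 + 2*h)
o(F) = 4 - 6*F**2 (o(F) = 4 - (F + (F + F))*(F + F) = 4 - (F + 2*F)*2*F = 4 - 3*F*2*F = 4 - 6*F**2)
o(71) + u(-262, 13) = (4 - 6*71**2) + (-5 + 2*13) = (4 - 6*5041) + (-5 + 26) = (4 - 30246) + 21 = -30242 + 21 = -30221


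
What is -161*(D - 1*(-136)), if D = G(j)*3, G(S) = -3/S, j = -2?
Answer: -45241/2 ≈ -22621.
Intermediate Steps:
D = 9/2 (D = -3/(-2)*3 = -3*(-½)*3 = (3/2)*3 = 9/2 ≈ 4.5000)
-161*(D - 1*(-136)) = -161*(9/2 - 1*(-136)) = -161*(9/2 + 136) = -161*281/2 = -45241/2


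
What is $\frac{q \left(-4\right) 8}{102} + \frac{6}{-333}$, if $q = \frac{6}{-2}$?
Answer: $\frac{1742}{1887} \approx 0.92316$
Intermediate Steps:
$q = -3$ ($q = 6 \left(- \frac{1}{2}\right) = -3$)
$\frac{q \left(-4\right) 8}{102} + \frac{6}{-333} = \frac{\left(-3\right) \left(-4\right) 8}{102} + \frac{6}{-333} = 12 \cdot 8 \cdot \frac{1}{102} + 6 \left(- \frac{1}{333}\right) = 96 \cdot \frac{1}{102} - \frac{2}{111} = \frac{16}{17} - \frac{2}{111} = \frac{1742}{1887}$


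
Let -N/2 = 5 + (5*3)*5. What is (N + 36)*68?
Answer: -8432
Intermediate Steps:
N = -160 (N = -2*(5 + (5*3)*5) = -2*(5 + 15*5) = -2*(5 + 75) = -2*80 = -160)
(N + 36)*68 = (-160 + 36)*68 = -124*68 = -8432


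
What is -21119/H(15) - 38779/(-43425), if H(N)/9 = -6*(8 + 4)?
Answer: 104691263/3126600 ≈ 33.484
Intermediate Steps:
H(N) = -648 (H(N) = 9*(-6*(8 + 4)) = 9*(-6*12) = 9*(-72) = -648)
-21119/H(15) - 38779/(-43425) = -21119/(-648) - 38779/(-43425) = -21119*(-1/648) - 38779*(-1/43425) = 21119/648 + 38779/43425 = 104691263/3126600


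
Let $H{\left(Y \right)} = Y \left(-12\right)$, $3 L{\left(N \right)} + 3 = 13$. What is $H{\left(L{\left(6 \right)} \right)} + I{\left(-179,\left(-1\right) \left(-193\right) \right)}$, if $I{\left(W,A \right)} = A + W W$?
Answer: $32194$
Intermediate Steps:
$L{\left(N \right)} = \frac{10}{3}$ ($L{\left(N \right)} = -1 + \frac{1}{3} \cdot 13 = -1 + \frac{13}{3} = \frac{10}{3}$)
$H{\left(Y \right)} = - 12 Y$
$I{\left(W,A \right)} = A + W^{2}$
$H{\left(L{\left(6 \right)} \right)} + I{\left(-179,\left(-1\right) \left(-193\right) \right)} = \left(-12\right) \frac{10}{3} + \left(\left(-1\right) \left(-193\right) + \left(-179\right)^{2}\right) = -40 + \left(193 + 32041\right) = -40 + 32234 = 32194$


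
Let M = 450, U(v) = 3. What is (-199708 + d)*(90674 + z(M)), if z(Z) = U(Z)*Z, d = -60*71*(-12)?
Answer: -13673662112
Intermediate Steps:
d = 51120 (d = -4260*(-12) = 51120)
z(Z) = 3*Z
(-199708 + d)*(90674 + z(M)) = (-199708 + 51120)*(90674 + 3*450) = -148588*(90674 + 1350) = -148588*92024 = -13673662112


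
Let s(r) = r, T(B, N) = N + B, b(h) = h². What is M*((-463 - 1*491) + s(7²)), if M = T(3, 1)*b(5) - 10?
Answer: -81450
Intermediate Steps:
T(B, N) = B + N
M = 90 (M = (3 + 1)*5² - 10 = 4*25 - 10 = 100 - 10 = 90)
M*((-463 - 1*491) + s(7²)) = 90*((-463 - 1*491) + 7²) = 90*((-463 - 491) + 49) = 90*(-954 + 49) = 90*(-905) = -81450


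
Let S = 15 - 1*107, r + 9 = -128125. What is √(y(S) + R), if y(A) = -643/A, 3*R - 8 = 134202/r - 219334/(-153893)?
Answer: √34231496713693213960785/59156776986 ≈ 3.1276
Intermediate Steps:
r = -128134 (r = -9 - 128125 = -128134)
R = 82601399833/29578388493 (R = 8/3 + (134202/(-128134) - 219334/(-153893))/3 = 8/3 + (134202*(-1/128134) - 219334*(-1/153893))/3 = 8/3 + (-67101/64067 + 219334/153893)/3 = 8/3 + (⅓)*(3725697185/9859462831) = 8/3 + 3725697185/29578388493 = 82601399833/29578388493 ≈ 2.7926)
S = -92 (S = 15 - 107 = -92)
√(y(S) + R) = √(-643/(-92) + 82601399833/29578388493) = √(-643*(-1/92) + 82601399833/29578388493) = √(643/92 + 82601399833/29578388493) = √(1157314460245/118313553972) = √34231496713693213960785/59156776986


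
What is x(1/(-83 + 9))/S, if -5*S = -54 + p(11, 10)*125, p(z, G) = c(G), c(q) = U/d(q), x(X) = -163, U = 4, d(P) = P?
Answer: -815/4 ≈ -203.75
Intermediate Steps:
c(q) = 4/q
p(z, G) = 4/G
S = ⅘ (S = -(-54 + (4/10)*125)/5 = -(-54 + (4*(⅒))*125)/5 = -(-54 + (⅖)*125)/5 = -(-54 + 50)/5 = -⅕*(-4) = ⅘ ≈ 0.80000)
x(1/(-83 + 9))/S = -163/⅘ = -163*5/4 = -815/4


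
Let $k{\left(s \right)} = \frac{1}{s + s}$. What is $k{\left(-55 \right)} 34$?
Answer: $- \frac{17}{55} \approx -0.30909$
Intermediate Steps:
$k{\left(s \right)} = \frac{1}{2 s}$
$k{\left(-55 \right)} 34 = \frac{1}{2 \left(-55\right)} 34 = \frac{1}{2} \left(- \frac{1}{55}\right) 34 = \left(- \frac{1}{110}\right) 34 = - \frac{17}{55}$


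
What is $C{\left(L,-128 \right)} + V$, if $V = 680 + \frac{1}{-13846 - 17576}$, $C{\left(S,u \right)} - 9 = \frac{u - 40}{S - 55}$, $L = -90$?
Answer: $\frac{3144493661}{4556190} \approx 690.16$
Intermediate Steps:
$C{\left(S,u \right)} = 9 + \frac{-40 + u}{-55 + S}$ ($C{\left(S,u \right)} = 9 + \frac{u - 40}{S - 55} = 9 + \frac{-40 + u}{-55 + S}$)
$V = \frac{21366959}{31422}$ ($V = 680 + \frac{1}{-31422} = 680 - \frac{1}{31422} = \frac{21366959}{31422} \approx 680.0$)
$C{\left(L,-128 \right)} + V = \frac{-535 - 128 + 9 \left(-90\right)}{-55 - 90} + \frac{21366959}{31422} = \frac{-535 - 128 - 810}{-145} + \frac{21366959}{31422} = \left(- \frac{1}{145}\right) \left(-1473\right) + \frac{21366959}{31422} = \frac{1473}{145} + \frac{21366959}{31422} = \frac{3144493661}{4556190}$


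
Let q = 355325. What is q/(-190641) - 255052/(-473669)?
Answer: -17097581299/12900104547 ≈ -1.3254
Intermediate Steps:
q/(-190641) - 255052/(-473669) = 355325/(-190641) - 255052/(-473669) = 355325*(-1/190641) - 255052*(-1/473669) = -355325/190641 + 36436/67667 = -17097581299/12900104547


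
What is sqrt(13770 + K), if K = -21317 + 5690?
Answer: I*sqrt(1857) ≈ 43.093*I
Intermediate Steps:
K = -15627
sqrt(13770 + K) = sqrt(13770 - 15627) = sqrt(-1857) = I*sqrt(1857)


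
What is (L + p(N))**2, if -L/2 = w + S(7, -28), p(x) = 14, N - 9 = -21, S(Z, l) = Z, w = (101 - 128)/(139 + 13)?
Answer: 729/5776 ≈ 0.12621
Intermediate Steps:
w = -27/152 ≈ -0.17763
N = -12 (N = 9 - 21 = -12)
L = -1037/76 (L = -2*(-27/152 + 7) = -2*1037/152 = -1037/76 ≈ -13.645)
(L + p(N))**2 = (-1037/76 + 14)**2 = (27/76)**2 = 729/5776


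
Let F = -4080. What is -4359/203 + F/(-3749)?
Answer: -15513651/761047 ≈ -20.385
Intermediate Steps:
-4359/203 + F/(-3749) = -4359/203 - 4080/(-3749) = -4359*1/203 - 4080*(-1/3749) = -4359/203 + 4080/3749 = -15513651/761047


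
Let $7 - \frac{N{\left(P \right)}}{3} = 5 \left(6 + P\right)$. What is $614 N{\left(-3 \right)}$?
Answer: $-14736$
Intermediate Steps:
$N{\left(P \right)} = -69 - 15 P$ ($N{\left(P \right)} = 21 - 3 \cdot 5 \left(6 + P\right) = 21 - 3 \left(30 + 5 P\right) = 21 - \left(90 + 15 P\right) = -69 - 15 P$)
$614 N{\left(-3 \right)} = 614 \left(-69 - -45\right) = 614 \left(-69 + 45\right) = 614 \left(-24\right) = -14736$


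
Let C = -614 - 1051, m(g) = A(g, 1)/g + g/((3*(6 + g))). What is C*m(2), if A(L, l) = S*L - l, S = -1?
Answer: 9435/4 ≈ 2358.8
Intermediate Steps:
A(L, l) = -L - l
m(g) = g/(18 + 3*g) + (-1 - g)/g (m(g) = (-g - 1*1)/g + g/((3*(6 + g))) = (-g - 1)/g + g/(18 + 3*g) = (-1 - g)/g + g/(18 + 3*g) = g/(18 + 3*g) + (-1 - g)/g)
C = -1665
C*m(2) = -555*(-18 - 21*2 - 2*2**2)/(2*(6 + 2)) = -555*(-18 - 42 - 2*4)/(2*8) = -555*(-18 - 42 - 8)/(2*8) = -555*(-68)/(2*8) = -1665*(-17/12) = 9435/4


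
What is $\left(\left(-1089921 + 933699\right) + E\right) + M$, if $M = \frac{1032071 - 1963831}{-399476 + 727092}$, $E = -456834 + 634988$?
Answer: $\frac{449021397}{20476} \approx 21929.0$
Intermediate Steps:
$E = 178154$
$M = - \frac{58235}{20476}$ ($M = - \frac{931760}{327616} = \left(-931760\right) \frac{1}{327616} = - \frac{58235}{20476} \approx -2.8441$)
$\left(\left(-1089921 + 933699\right) + E\right) + M = \left(\left(-1089921 + 933699\right) + 178154\right) - \frac{58235}{20476} = \left(-156222 + 178154\right) - \frac{58235}{20476} = 21932 - \frac{58235}{20476} = \frac{449021397}{20476}$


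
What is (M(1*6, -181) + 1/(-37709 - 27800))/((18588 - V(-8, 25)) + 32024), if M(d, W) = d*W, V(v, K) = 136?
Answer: -71142775/3306632284 ≈ -0.021515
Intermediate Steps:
M(d, W) = W*d
(M(1*6, -181) + 1/(-37709 - 27800))/((18588 - V(-8, 25)) + 32024) = (-181*6 + 1/(-37709 - 27800))/((18588 - 1*136) + 32024) = (-181*6 + 1/(-65509))/((18588 - 136) + 32024) = (-1086 - 1/65509)/(18452 + 32024) = -71142775/65509/50476 = -71142775/65509*1/50476 = -71142775/3306632284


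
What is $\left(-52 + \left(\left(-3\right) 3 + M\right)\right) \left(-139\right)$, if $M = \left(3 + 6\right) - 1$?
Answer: $7367$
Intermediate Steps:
$M = 8$ ($M = 9 - 1 = 8$)
$\left(-52 + \left(\left(-3\right) 3 + M\right)\right) \left(-139\right) = \left(-52 + \left(\left(-3\right) 3 + 8\right)\right) \left(-139\right) = \left(-52 + \left(-9 + 8\right)\right) \left(-139\right) = \left(-52 - 1\right) \left(-139\right) = \left(-53\right) \left(-139\right) = 7367$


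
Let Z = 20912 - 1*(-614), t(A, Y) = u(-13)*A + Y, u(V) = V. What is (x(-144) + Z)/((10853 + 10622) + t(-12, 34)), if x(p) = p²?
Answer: 42262/21665 ≈ 1.9507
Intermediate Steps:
t(A, Y) = Y - 13*A (t(A, Y) = -13*A + Y = Y - 13*A)
Z = 21526 (Z = 20912 + 614 = 21526)
(x(-144) + Z)/((10853 + 10622) + t(-12, 34)) = ((-144)² + 21526)/((10853 + 10622) + (34 - 13*(-12))) = (20736 + 21526)/(21475 + (34 + 156)) = 42262/(21475 + 190) = 42262/21665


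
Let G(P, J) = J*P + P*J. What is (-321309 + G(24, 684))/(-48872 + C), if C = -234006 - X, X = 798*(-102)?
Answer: 288477/201482 ≈ 1.4318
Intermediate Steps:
X = -81396
G(P, J) = 2*J*P (G(P, J) = J*P + J*P = 2*J*P)
C = -152610 (C = -234006 - 1*(-81396) = -234006 + 81396 = -152610)
(-321309 + G(24, 684))/(-48872 + C) = (-321309 + 2*684*24)/(-48872 - 152610) = (-321309 + 32832)/(-201482) = -288477*(-1/201482) = 288477/201482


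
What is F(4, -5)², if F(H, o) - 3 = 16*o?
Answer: 5929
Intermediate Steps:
F(H, o) = 3 + 16*o
F(4, -5)² = (3 + 16*(-5))² = (3 - 80)² = (-77)² = 5929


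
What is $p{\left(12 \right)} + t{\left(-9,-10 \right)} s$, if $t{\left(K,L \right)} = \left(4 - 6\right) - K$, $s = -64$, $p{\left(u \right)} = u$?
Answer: $-436$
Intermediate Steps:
$t{\left(K,L \right)} = -2 - K$ ($t{\left(K,L \right)} = \left(4 - 6\right) - K = -2 - K$)
$p{\left(12 \right)} + t{\left(-9,-10 \right)} s = 12 + \left(-2 - -9\right) \left(-64\right) = 12 + \left(-2 + 9\right) \left(-64\right) = 12 + 7 \left(-64\right) = 12 - 448 = -436$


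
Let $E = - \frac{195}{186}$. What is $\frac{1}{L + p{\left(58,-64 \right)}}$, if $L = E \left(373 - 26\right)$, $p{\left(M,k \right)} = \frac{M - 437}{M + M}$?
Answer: $- \frac{3596}{1319939} \approx -0.0027244$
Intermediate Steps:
$p{\left(M,k \right)} = \frac{-437 + M}{2 M}$
$E = - \frac{65}{62}$ ($E = \left(-195\right) \frac{1}{186} = - \frac{65}{62} \approx -1.0484$)
$L = - \frac{22555}{62}$ ($L = - \frac{65 \left(373 - 26\right)}{62} = \left(- \frac{65}{62}\right) 347 = - \frac{22555}{62} \approx -363.79$)
$\frac{1}{L + p{\left(58,-64 \right)}} = \frac{1}{- \frac{22555}{62} + \frac{-437 + 58}{2 \cdot 58}} = \frac{1}{- \frac{22555}{62} + \frac{1}{2} \cdot \frac{1}{58} \left(-379\right)} = \frac{1}{- \frac{22555}{62} - \frac{379}{116}} = \frac{1}{- \frac{1319939}{3596}} = - \frac{3596}{1319939}$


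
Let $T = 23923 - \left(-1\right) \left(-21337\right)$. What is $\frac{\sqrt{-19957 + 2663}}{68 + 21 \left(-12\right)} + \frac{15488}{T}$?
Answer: $\frac{7744}{1293} - \frac{i \sqrt{17294}}{184} \approx 5.9892 - 0.71471 i$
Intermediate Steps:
$T = 2586$ ($T = 23923 - 21337 = 2586$)
$\frac{\sqrt{-19957 + 2663}}{68 + 21 \left(-12\right)} + \frac{15488}{T} = \frac{\sqrt{-19957 + 2663}}{68 + 21 \left(-12\right)} + \frac{15488}{2586} = \frac{\sqrt{-17294}}{68 - 252} + 15488 \cdot \frac{1}{2586} = \frac{i \sqrt{17294}}{-184} + \frac{7744}{1293} = i \sqrt{17294} \left(- \frac{1}{184}\right) + \frac{7744}{1293} = - \frac{i \sqrt{17294}}{184} + \frac{7744}{1293} = \frac{7744}{1293} - \frac{i \sqrt{17294}}{184}$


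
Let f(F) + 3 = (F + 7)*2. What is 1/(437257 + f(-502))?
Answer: 1/436264 ≈ 2.2922e-6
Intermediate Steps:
f(F) = 11 + 2*F (f(F) = -3 + (F + 7)*2 = -3 + (7 + F)*2 = -3 + (14 + 2*F) = 11 + 2*F)
1/(437257 + f(-502)) = 1/(437257 + (11 + 2*(-502))) = 1/(437257 + (11 - 1004)) = 1/(437257 - 993) = 1/436264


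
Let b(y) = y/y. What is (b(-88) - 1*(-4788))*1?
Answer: 4789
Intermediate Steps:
b(y) = 1
(b(-88) - 1*(-4788))*1 = (1 - 1*(-4788))*1 = (1 + 4788)*1 = 4789*1 = 4789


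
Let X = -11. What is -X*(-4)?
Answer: -44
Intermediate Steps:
-X*(-4) = -1*(-11)*(-4) = 11*(-4) = -44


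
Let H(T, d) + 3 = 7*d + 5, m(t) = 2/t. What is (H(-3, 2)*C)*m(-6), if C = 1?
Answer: -16/3 ≈ -5.3333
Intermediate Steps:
H(T, d) = 2 + 7*d (H(T, d) = -3 + (7*d + 5) = -3 + (5 + 7*d) = 2 + 7*d)
(H(-3, 2)*C)*m(-6) = ((2 + 7*2)*1)*(2/(-6)) = ((2 + 14)*1)*(2*(-⅙)) = (16*1)*(-⅓) = 16*(-⅓) = -16/3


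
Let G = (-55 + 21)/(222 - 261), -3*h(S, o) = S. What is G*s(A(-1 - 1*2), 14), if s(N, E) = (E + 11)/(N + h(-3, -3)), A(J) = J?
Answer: -425/39 ≈ -10.897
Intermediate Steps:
h(S, o) = -S/3
s(N, E) = (11 + E)/(1 + N) (s(N, E) = (E + 11)/(N - ⅓*(-3)) = (11 + E)/(N + 1) = (11 + E)/(1 + N))
G = 34/39 (G = -34/(-39) = -34*(-1/39) = 34/39 ≈ 0.87179)
G*s(A(-1 - 1*2), 14) = 34*((11 + 14)/(1 + (-1 - 1*2)))/39 = 34*(25/(1 + (-1 - 2)))/39 = 34*(25/(1 - 3))/39 = 34*(25/(-2))/39 = 34*(-½*25)/39 = (34/39)*(-25/2) = -425/39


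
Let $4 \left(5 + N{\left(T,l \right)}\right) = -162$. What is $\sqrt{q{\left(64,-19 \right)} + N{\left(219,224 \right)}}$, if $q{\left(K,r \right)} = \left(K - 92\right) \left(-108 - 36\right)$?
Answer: $\frac{\sqrt{15946}}{2} \approx 63.139$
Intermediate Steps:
$q{\left(K,r \right)} = 13248 - 144 K$ ($q{\left(K,r \right)} = \left(-92 + K\right) \left(-144\right) = 13248 - 144 K$)
$N{\left(T,l \right)} = - \frac{91}{2}$ ($N{\left(T,l \right)} = -5 + \frac{1}{4} \left(-162\right) = -5 - \frac{81}{2} = - \frac{91}{2}$)
$\sqrt{q{\left(64,-19 \right)} + N{\left(219,224 \right)}} = \sqrt{\left(13248 - 9216\right) - \frac{91}{2}} = \sqrt{4032 - \frac{91}{2}} = \sqrt{\frac{7973}{2}} = \frac{\sqrt{15946}}{2}$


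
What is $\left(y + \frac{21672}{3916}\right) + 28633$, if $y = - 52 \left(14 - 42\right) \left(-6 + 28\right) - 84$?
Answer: $\frac{59314217}{979} \approx 60587.0$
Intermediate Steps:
$y = 31948$ ($y = - 52 \left(\left(-28\right) 22\right) - 84 = \left(-52\right) \left(-616\right) - 84 = 32032 - 84 = 31948$)
$\left(y + \frac{21672}{3916}\right) + 28633 = \left(31948 + \frac{21672}{3916}\right) + 28633 = \left(31948 + 21672 \cdot \frac{1}{3916}\right) + 28633 = \left(31948 + \frac{5418}{979}\right) + 28633 = \frac{31282510}{979} + 28633 = \frac{59314217}{979}$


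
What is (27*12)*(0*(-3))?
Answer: 0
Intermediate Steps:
(27*12)*(0*(-3)) = 324*0 = 0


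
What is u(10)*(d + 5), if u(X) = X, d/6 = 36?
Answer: 2210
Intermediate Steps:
d = 216 (d = 6*36 = 216)
u(10)*(d + 5) = 10*(216 + 5) = 10*221 = 2210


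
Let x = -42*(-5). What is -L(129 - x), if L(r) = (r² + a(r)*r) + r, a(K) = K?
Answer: -13041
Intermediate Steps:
x = 210
L(r) = r + 2*r² (L(r) = (r² + r*r) + r = (r² + r²) + r = 2*r² + r = r + 2*r²)
-L(129 - x) = -(129 - 1*210)*(1 + 2*(129 - 1*210)) = -(129 - 210)*(1 + 2*(129 - 210)) = -(-81)*(1 + 2*(-81)) = -(-81)*(1 - 162) = -(-81)*(-161) = -1*13041 = -13041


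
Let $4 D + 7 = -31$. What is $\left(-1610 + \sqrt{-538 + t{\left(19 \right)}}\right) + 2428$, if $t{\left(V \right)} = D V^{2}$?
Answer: $818 + \frac{23 i \sqrt{30}}{2} \approx 818.0 + 62.988 i$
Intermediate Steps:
$D = - \frac{19}{2}$ ($D = - \frac{7}{4} + \frac{1}{4} \left(-31\right) = - \frac{7}{4} - \frac{31}{4} = - \frac{19}{2} \approx -9.5$)
$t{\left(V \right)} = - \frac{19 V^{2}}{2}$
$\left(-1610 + \sqrt{-538 + t{\left(19 \right)}}\right) + 2428 = \left(-1610 + \sqrt{-538 - \frac{19 \cdot 19^{2}}{2}}\right) + 2428 = \left(-1610 + \sqrt{-538 - \frac{6859}{2}}\right) + 2428 = \left(-1610 + \sqrt{- \frac{7935}{2}}\right) + 2428 = \left(-1610 + \frac{23 i \sqrt{30}}{2}\right) + 2428 = 818 + \frac{23 i \sqrt{30}}{2}$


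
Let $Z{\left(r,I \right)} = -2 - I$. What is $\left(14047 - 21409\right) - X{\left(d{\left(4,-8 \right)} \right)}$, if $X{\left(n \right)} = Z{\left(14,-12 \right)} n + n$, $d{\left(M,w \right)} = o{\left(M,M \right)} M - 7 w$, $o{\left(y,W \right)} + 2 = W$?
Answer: $-8066$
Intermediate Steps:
$o{\left(y,W \right)} = -2 + W$
$d{\left(M,w \right)} = - 7 w + M \left(-2 + M\right)$ ($d{\left(M,w \right)} = \left(-2 + M\right) M - 7 w = M \left(-2 + M\right) - 7 w = - 7 w + M \left(-2 + M\right)$)
$X{\left(n \right)} = 11 n$ ($X{\left(n \right)} = \left(-2 - -12\right) n + n = \left(-2 + 12\right) n + n = 10 n + n = 11 n$)
$\left(14047 - 21409\right) - X{\left(d{\left(4,-8 \right)} \right)} = \left(14047 - 21409\right) - 11 \left(\left(-7\right) \left(-8\right) + 4 \left(-2 + 4\right)\right) = \left(14047 - 21409\right) - 11 \left(56 + 4 \cdot 2\right) = -7362 - 11 \left(56 + 8\right) = -7362 - 11 \cdot 64 = -7362 - 704 = -8066$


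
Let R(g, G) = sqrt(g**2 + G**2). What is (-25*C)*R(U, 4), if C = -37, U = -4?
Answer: 3700*sqrt(2) ≈ 5232.6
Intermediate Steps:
R(g, G) = sqrt(G**2 + g**2)
(-25*C)*R(U, 4) = (-25*(-37))*sqrt(4**2 + (-4)**2) = 925*sqrt(16 + 16) = 925*sqrt(32) = 925*(4*sqrt(2)) = 3700*sqrt(2)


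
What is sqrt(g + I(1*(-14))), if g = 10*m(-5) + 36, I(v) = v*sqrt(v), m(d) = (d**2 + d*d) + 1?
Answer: sqrt(546 - 14*I*sqrt(14)) ≈ 23.393 - 1.1196*I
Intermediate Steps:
m(d) = 1 + 2*d**2 (m(d) = (d**2 + d**2) + 1 = 2*d**2 + 1 = 1 + 2*d**2)
I(v) = v**(3/2)
g = 546 (g = 10*(1 + 2*(-5)**2) + 36 = 10*(1 + 2*25) + 36 = 10*(1 + 50) + 36 = 10*51 + 36 = 510 + 36 = 546)
sqrt(g + I(1*(-14))) = sqrt(546 + (1*(-14))**(3/2)) = sqrt(546 + (-14)**(3/2)) = sqrt(546 - 14*I*sqrt(14))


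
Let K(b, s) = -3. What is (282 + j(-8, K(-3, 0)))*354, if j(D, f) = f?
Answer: 98766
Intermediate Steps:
(282 + j(-8, K(-3, 0)))*354 = (282 - 3)*354 = 279*354 = 98766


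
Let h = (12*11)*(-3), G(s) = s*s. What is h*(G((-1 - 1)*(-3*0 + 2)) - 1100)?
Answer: 429264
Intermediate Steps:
G(s) = s²
h = -396 (h = 132*(-3) = -396)
h*(G((-1 - 1)*(-3*0 + 2)) - 1100) = -396*(((-1 - 1)*(-3*0 + 2))² - 1100) = -396*((-2*(0 + 2))² - 1100) = -396*((-2*2)² - 1100) = -396*((-4)² - 1100) = -396*(16 - 1100) = -396*(-1084) = 429264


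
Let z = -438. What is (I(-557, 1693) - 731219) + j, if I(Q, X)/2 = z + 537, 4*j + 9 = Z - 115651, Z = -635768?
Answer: -918878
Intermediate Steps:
j = -187857 (j = -9/4 + (-635768 - 115651)/4 = -9/4 + (¼)*(-751419) = -9/4 - 751419/4 = -187857)
I(Q, X) = 198 (I(Q, X) = 2*(-438 + 537) = 2*99 = 198)
(I(-557, 1693) - 731219) + j = (198 - 731219) - 187857 = -731021 - 187857 = -918878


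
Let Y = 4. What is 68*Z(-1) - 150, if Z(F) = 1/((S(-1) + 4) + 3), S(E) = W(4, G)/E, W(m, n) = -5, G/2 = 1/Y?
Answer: -433/3 ≈ -144.33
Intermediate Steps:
G = ½ (G = 2/4 = 2*(¼) = ½ ≈ 0.50000)
S(E) = -5/E
Z(F) = 1/12 (Z(F) = 1/((-5/(-1) + 4) + 3) = 1/((-5*(-1) + 4) + 3) = 1/((5 + 4) + 3) = 1/(9 + 3) = 1/12)
68*Z(-1) - 150 = 68*(1/12) - 150 = 17/3 - 150 = -433/3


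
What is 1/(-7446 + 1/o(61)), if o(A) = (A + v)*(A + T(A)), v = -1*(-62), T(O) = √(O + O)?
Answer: -405429264363/3018826246579561 + 123*√122/3018826246579561 ≈ -0.00013430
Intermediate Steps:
T(O) = √2*√O (T(O) = √(2*O) = √2*√O)
v = 62
o(A) = (62 + A)*(A + √2*√A) (o(A) = (A + 62)*(A + √2*√A) = (62 + A)*(A + √2*√A))
1/(-7446 + 1/o(61)) = 1/(-7446 + 1/(61² + 62*61 + √2*61^(3/2) + 62*√2*√61)) = 1/(-7446 + 1/(3721 + 3782 + √2*(61*√61) + 62*√122)) = 1/(-7446 + 1/(3721 + 3782 + 61*√122 + 62*√122)) = 1/(-7446 + 1/(7503 + 123*√122))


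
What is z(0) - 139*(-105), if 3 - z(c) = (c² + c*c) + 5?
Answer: 14593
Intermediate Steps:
z(c) = -2 - 2*c² (z(c) = 3 - ((c² + c*c) + 5) = 3 - ((c² + c²) + 5) = 3 - (2*c² + 5) = 3 - (5 + 2*c²) = 3 + (-5 - 2*c²) = -2 - 2*c²)
z(0) - 139*(-105) = (-2 - 2*0²) - 139*(-105) = (-2 - 2*0) + 14595 = (-2 + 0) + 14595 = -2 + 14595 = 14593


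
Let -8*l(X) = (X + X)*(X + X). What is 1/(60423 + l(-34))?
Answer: 1/59845 ≈ 1.6710e-5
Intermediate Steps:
l(X) = -X²/2 (l(X) = -(X + X)*(X + X)/8 = -2*X*2*X/8 = -X²/2)
1/(60423 + l(-34)) = 1/(60423 - ½*(-34)²) = 1/(60423 - ½*1156) = 1/(60423 - 578) = 1/59845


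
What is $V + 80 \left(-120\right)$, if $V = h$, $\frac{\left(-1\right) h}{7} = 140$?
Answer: $-10580$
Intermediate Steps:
$h = -980$ ($h = \left(-7\right) 140 = -980$)
$V = -980$
$V + 80 \left(-120\right) = -980 + 80 \left(-120\right) = -980 - 9600 = -10580$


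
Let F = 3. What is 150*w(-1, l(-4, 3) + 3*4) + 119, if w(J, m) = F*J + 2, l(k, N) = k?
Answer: -31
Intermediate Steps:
w(J, m) = 2 + 3*J (w(J, m) = 3*J + 2 = 2 + 3*J)
150*w(-1, l(-4, 3) + 3*4) + 119 = 150*(2 + 3*(-1)) + 119 = 150*(2 - 3) + 119 = 150*(-1) + 119 = -150 + 119 = -31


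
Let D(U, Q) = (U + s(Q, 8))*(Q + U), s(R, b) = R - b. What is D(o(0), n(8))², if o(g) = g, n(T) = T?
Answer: 0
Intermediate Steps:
D(U, Q) = (Q + U)*(-8 + Q + U) (D(U, Q) = (U + (Q - 1*8))*(Q + U) = (U + (Q - 8))*(Q + U) = (U + (-8 + Q))*(Q + U) = (-8 + Q + U)*(Q + U) = (Q + U)*(-8 + Q + U))
D(o(0), n(8))² = (0² + 8*0 + 8*(-8 + 8) + 0*(-8 + 8))² = (0 + 0 + 8*0 + 0*0)² = (0 + 0 + 0 + 0)² = 0² = 0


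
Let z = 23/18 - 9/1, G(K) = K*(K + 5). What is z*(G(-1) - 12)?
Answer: 1112/9 ≈ 123.56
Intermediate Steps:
G(K) = K*(5 + K)
z = -139/18 (z = 23*(1/18) - 9*1 = 23/18 - 9 = -139/18 ≈ -7.7222)
z*(G(-1) - 12) = -139*(-(5 - 1) - 12)/18 = -139*(-1*4 - 12)/18 = -139*(-4 - 12)/18 = -139/18*(-16) = 1112/9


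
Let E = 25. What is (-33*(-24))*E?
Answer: 19800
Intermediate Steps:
(-33*(-24))*E = -33*(-24)*25 = 792*25 = 19800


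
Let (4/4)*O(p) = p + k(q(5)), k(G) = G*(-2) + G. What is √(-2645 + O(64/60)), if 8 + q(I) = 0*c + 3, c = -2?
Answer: 4*I*√37110/15 ≈ 51.371*I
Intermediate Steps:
q(I) = -5 (q(I) = -8 + (0*(-2) + 3) = -8 + (0 + 3) = -8 + 3 = -5)
k(G) = -G (k(G) = -2*G + G = -G)
O(p) = 5 + p (O(p) = p - 1*(-5) = p + 5 = 5 + p)
√(-2645 + O(64/60)) = √(-2645 + (5 + 64/60)) = √(-2645 + (5 + 64*(1/60))) = √(-2645 + (5 + 16/15)) = √(-2645 + 91/15) = √(-39584/15) = 4*I*√37110/15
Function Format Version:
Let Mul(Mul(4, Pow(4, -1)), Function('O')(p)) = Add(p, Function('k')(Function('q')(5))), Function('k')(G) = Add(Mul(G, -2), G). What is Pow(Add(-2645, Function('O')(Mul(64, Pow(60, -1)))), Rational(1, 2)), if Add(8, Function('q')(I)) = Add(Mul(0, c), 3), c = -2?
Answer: Mul(Rational(4, 15), I, Pow(37110, Rational(1, 2))) ≈ Mul(51.371, I)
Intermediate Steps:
Function('q')(I) = -5 (Function('q')(I) = Add(-8, Add(Mul(0, -2), 3)) = Add(-8, Add(0, 3)) = Add(-8, 3) = -5)
Function('k')(G) = Mul(-1, G) (Function('k')(G) = Add(Mul(-2, G), G) = Mul(-1, G))
Function('O')(p) = Add(5, p) (Function('O')(p) = Add(p, Mul(-1, -5)) = Add(p, 5) = Add(5, p))
Pow(Add(-2645, Function('O')(Mul(64, Pow(60, -1)))), Rational(1, 2)) = Pow(Add(-2645, Add(5, Mul(64, Pow(60, -1)))), Rational(1, 2)) = Pow(Add(-2645, Add(5, Mul(64, Rational(1, 60)))), Rational(1, 2)) = Pow(Add(-2645, Add(5, Rational(16, 15))), Rational(1, 2)) = Pow(Add(-2645, Rational(91, 15)), Rational(1, 2)) = Pow(Rational(-39584, 15), Rational(1, 2)) = Mul(Rational(4, 15), I, Pow(37110, Rational(1, 2)))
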